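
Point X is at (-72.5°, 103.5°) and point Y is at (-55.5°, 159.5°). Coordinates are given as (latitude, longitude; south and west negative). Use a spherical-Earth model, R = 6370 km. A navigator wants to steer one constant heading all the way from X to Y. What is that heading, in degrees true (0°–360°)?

Meridional parts: M(φ₁)=-1.8714, M(φ₂)=-1.1695 → ΔM = +0.7018;  Δλ = +0.9774 rad
tan C = Δλ / ΔM = +1.3927 → C = 54.32°

54.3°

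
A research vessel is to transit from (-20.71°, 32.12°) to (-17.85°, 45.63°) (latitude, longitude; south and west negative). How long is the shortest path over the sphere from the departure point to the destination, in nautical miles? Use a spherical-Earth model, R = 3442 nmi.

785 nmi

cos σ = sin φ₁ sin φ₂ + cos φ₁ cos φ₂ cos Δλ
      = sin(-20.71°)sin(-17.85°) + cos(-20.71°)cos(-17.85°)cos(13.51°) = 0.9741
σ = 13.064° → d = Rσ = 3442·0.22801 = 785 nmi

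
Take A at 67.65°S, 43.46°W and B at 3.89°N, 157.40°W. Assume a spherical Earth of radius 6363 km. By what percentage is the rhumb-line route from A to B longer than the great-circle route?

Great circle: σ = 1.7892 rad → d_gc = Rσ = 11384.8 km
Rhumb: Δφ = +1.2486, Δλ = -1.9886, Δψ = +1.6897, q = Δφ/Δψ = 0.7390 → d_rh = R√(Δφ²+q²Δλ²) = 12270.0 km
Excess = (12270.0 − 11384.8) / 11384.8 = 885.2 / 11384.8 = 7.78% ≈ 7.8%

7.8%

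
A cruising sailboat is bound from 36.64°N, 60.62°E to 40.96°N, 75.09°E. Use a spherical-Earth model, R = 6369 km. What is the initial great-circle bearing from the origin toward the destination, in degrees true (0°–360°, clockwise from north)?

θ = atan2( sin Δλ·cos φ₂ ,  cos φ₁ sin φ₂ − sin φ₁ cos φ₂ cos Δλ )
  = atan2(+0.1887, +0.0896) = 64.59°

64.6°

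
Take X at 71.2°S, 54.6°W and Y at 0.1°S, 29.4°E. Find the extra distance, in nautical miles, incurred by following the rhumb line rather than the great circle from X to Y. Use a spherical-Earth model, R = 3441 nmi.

Great circle: cos σ = sin φ₁ sin φ₂ + cos φ₁ cos φ₂ cos Δλ,  σ = 1.5355 rad → d_gc = 5283.5 nmi
Rhumb line: Δψ = +1.7967, q = Δφ/Δψ = 0.6907, d_rh = R√(Δφ²+q²Δλ²) = 5511.2 nmi
Excess = 5511.2 − 5283.5 = 227.7 ≈ 228 nmi

228 nmi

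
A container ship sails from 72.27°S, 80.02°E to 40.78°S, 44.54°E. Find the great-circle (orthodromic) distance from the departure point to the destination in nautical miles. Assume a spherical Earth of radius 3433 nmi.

cos σ = sin φ₁ sin φ₂ + cos φ₁ cos φ₂ cos Δλ
      = sin(-72.27°)sin(-40.78°) + cos(-72.27°)cos(-40.78°)cos(-35.48°) = 0.8099
σ = 35.913° → d = Rσ = 3433·0.62679 = 2152 nmi

2152 nmi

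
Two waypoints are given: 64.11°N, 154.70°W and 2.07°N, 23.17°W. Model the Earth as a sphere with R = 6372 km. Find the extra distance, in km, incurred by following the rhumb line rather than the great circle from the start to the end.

1358 km

Great circle: cos σ = sin φ₁ sin φ₂ + cos φ₁ cos φ₂ cos Δλ,  σ = 1.8305 rad → d_gc = 11664.1 km
Rhumb line: Δψ = -1.4342, q = Δφ/Δψ = 0.7550, d_rh = R√(Δφ²+q²Δλ²) = 13022.1 km
Excess = 13022.1 − 11664.1 = 1358.0 ≈ 1358 km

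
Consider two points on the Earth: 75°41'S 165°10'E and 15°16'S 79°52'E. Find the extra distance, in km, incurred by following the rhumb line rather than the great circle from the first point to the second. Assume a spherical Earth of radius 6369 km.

Great circle: cos σ = sin φ₁ sin φ₂ + cos φ₁ cos φ₂ cos Δλ,  σ = 1.2925 rad → d_gc = 8232.2 km
Rhumb line: Δψ = +1.8051, q = Δφ/Δψ = 0.5842, d_rh = R√(Δφ²+q²Δλ²) = 8705.5 km
Excess = 8705.5 − 8232.2 = 473.3 ≈ 473 km

473 km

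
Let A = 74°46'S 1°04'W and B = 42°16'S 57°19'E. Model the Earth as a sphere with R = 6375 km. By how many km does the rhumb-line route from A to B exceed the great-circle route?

Great circle: cos σ = sin φ₁ sin φ₂ + cos φ₁ cos φ₂ cos Δλ,  σ = 0.7214 rad → d_gc = 4598.9 km
Rhumb line: Δψ = +1.1965, q = Δφ/Δψ = 0.4741, d_rh = R√(Δφ²+q²Δλ²) = 4749.7 km
Excess = 4749.7 − 4598.9 = 150.8 ≈ 151 km

151 km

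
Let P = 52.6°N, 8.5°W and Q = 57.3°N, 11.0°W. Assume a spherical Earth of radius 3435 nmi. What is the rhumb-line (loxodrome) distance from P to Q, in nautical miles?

Δψ = ln[tan(π/4+φ₂/2)/tan(π/4+φ₁/2)] = +0.1430;  Δφ = +0.0820 rad,  Δλ = -0.0436 rad
q = Δφ/Δψ = 0.5735
d = R·√(Δφ² + q²Δλ²) = 3435·0.08576 = 295 nmi

295 nmi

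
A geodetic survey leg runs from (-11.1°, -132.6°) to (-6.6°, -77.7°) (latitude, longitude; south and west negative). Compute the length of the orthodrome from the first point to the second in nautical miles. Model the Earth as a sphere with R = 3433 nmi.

3257 nmi

Haversine: a = sin²(Δφ/2)+cos φ₁ cos φ₂ sin²(Δλ/2) = 0.20868;  σ = 2·atan2(√a,√(1−a))
σ = 54.364° → d = Rσ = 3433·0.94883 = 3257 nmi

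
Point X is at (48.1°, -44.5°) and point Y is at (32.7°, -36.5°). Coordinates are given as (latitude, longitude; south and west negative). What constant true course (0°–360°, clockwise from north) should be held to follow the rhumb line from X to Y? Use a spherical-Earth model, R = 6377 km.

Meridional parts: M(φ₁)=+0.9601, M(φ₂)=+0.6045 → ΔM = -0.3556;  Δλ = +0.1396 rad
tan C = Δλ / ΔM = -0.3927 → C = 158.56°

158.6°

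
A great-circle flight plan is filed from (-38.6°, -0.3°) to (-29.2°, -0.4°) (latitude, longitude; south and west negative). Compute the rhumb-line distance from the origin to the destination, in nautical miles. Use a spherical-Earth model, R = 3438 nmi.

Δψ = ln[tan(π/4+φ₂/2)/tan(π/4+φ₁/2)] = +0.1981;  Δφ = +0.1641 rad,  Δλ = -0.0017 rad
q = Δφ/Δψ = 0.8282
d = R·√(Δφ² + q²Δλ²) = 3438·0.16407 = 564 nmi

564 nmi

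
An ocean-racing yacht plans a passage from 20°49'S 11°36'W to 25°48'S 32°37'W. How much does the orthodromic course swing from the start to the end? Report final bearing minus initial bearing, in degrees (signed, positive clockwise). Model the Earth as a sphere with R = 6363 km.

Initial bearing θ₁ = atan2(sin Δλ cos φ₂, cos φ₁ sin φ₂ − sin φ₁ cos φ₂ cos Δλ) = 251.48°
Final bearing θ₂ = (initial bearing from the destination back to the start) + 180° = 259.89°
Δθ = θ₂ − θ₁ = +8.4°

+8.4°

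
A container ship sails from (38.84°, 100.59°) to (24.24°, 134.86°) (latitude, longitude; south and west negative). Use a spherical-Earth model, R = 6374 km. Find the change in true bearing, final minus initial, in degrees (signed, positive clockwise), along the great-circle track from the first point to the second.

At departure: θ₁ = atan2(sin Δλ cos φ₂, cos φ₁ sin φ₂ − sin φ₁ cos φ₂ cos Δλ) = 106.57°
At arrival: θ₂ = atan2(sin Δλ cos φ₁, −cos φ₂ sin φ₁ + sin φ₂ cos φ₁ cos Δλ) = 125.04°
Δθ = θ₂ − θ₁ = +18.5°

+18.5°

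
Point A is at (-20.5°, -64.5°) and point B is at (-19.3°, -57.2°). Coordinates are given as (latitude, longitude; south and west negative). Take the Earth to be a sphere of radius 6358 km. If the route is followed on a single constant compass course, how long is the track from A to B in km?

Δψ = ln[tan(π/4+φ₂/2)/tan(π/4+φ₁/2)] = +0.0223;  Δφ = +0.0209 rad,  Δλ = +0.1274 rad
q = Δφ/Δψ = 0.9403
d = R·√(Δφ² + q²Δλ²) = 6358·0.12162 = 773 km

773 km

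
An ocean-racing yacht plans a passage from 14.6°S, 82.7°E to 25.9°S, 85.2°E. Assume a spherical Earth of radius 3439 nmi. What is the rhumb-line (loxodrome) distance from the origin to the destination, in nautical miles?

693 nmi

Δψ = ln[tan(π/4+φ₂/2)/tan(π/4+φ₁/2)] = -0.2107;  Δφ = -0.1972 rad,  Δλ = +0.0436 rad
q = Δφ/Δψ = 0.9363
d = R·√(Δφ² + q²Δλ²) = 3439·0.20141 = 693 nmi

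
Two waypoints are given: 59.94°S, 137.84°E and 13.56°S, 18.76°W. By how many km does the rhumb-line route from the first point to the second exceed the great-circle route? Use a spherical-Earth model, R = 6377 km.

2504 km

Great circle: cos σ = sin φ₁ sin φ₂ + cos φ₁ cos φ₂ cos Δλ,  σ = 1.8173 rad → d_gc = 11588.6 km
Rhumb line: Δψ = +1.0760, q = Δφ/Δψ = 0.7523, d_rh = R√(Δφ²+q²Δλ²) = 14092.4 km
Excess = 14092.4 − 11588.6 = 2503.8 ≈ 2504 km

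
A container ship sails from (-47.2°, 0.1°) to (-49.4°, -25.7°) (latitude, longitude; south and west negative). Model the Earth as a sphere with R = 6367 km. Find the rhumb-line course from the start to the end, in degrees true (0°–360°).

Δψ = ln[tan(π/4+φ₂/2)/tan(π/4+φ₁/2)] = -0.0577
Δλ = -0.4503 rad (taken the short way round)
course = atan2(Δλ, Δψ) = 262.69°

262.7°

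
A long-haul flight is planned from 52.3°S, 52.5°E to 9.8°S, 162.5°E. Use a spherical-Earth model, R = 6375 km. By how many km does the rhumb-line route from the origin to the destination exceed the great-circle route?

Great circle: cos σ = sin φ₁ sin φ₂ + cos φ₁ cos φ₂ cos Δλ,  σ = 1.6423 rad → d_gc = 10469.6 km
Rhumb line: Δψ = +0.9028, q = Δφ/Δψ = 0.8216, d_rh = R√(Δφ²+q²Δλ²) = 11112.2 km
Excess = 11112.2 − 10469.6 = 642.6 ≈ 643 km

643 km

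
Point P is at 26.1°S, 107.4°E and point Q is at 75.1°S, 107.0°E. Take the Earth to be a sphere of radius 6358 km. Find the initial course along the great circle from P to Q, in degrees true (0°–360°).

180.1°

θ = atan2( sin Δλ·cos φ₂ ,  cos φ₁ sin φ₂ − sin φ₁ cos φ₂ cos Δλ )
  = atan2(-0.0018, -0.7547) = 180.14°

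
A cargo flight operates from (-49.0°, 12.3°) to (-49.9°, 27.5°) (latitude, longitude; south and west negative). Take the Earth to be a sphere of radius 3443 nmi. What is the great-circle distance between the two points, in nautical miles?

Haversine: a = sin²(Δφ/2)+cos φ₁ cos φ₂ sin²(Δλ/2) = 0.00745;  σ = 2·atan2(√a,√(1−a))
σ = 9.905° → d = Rσ = 3443·0.17288 = 595 nmi

595 nmi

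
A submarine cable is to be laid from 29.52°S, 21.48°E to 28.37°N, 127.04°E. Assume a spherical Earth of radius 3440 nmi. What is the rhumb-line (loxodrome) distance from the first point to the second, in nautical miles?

Δψ = ln[tan(π/4+φ₂/2)/tan(π/4+φ₁/2)] = +1.0564;  Δφ = +1.0104 rad,  Δλ = +1.8424 rad
q = Δφ/Δψ = 0.9565
d = R·√(Δφ² + q²Δλ²) = 3440·2.03125 = 6988 nmi

6988 nmi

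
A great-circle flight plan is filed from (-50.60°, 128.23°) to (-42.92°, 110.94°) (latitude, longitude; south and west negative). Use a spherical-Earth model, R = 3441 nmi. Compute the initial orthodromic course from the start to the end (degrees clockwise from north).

N = sin Δλ·cos φ₂ = -0.2176;  D = cos φ₁ sin φ₂ − sin φ₁ cos φ₂ cos Δλ = +0.1081
initial course = atan2(N, D) = 296.41°

296.4°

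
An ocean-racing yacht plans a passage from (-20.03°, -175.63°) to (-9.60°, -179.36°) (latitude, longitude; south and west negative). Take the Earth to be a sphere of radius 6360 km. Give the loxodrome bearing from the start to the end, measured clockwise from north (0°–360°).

Meridional parts: M(φ₁)=-0.3569, M(φ₂)=-0.1683 → ΔM = +0.1886;  Δλ = -0.0651 rad
tan C = Δλ / ΔM = -0.3452 → C = 340.96°

341.0°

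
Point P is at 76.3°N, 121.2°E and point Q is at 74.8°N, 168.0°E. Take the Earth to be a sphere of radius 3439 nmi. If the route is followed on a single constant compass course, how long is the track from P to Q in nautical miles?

706 nmi

Rhumb course C = atan2(Δλ, Δψ) with Δψ = ln[tan(π/4+φ₂/2)/tan(π/4+φ₁/2)] = -0.1050, Δλ = +0.8168 → C = 97.33°
d = R·|Δφ| / |cos C| = 3439·0.02618 / 0.12751 = 706 nmi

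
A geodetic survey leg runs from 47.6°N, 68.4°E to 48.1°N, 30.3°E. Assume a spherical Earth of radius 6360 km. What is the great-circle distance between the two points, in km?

cos σ = sin φ₁ sin φ₂ + cos φ₁ cos φ₂ cos Δλ
      = sin(47.60°)sin(48.10°) + cos(47.60°)cos(48.10°)cos(-38.10°) = 0.9040
σ = 25.309° → d = Rσ = 6360·0.44173 = 2809 km

2809 km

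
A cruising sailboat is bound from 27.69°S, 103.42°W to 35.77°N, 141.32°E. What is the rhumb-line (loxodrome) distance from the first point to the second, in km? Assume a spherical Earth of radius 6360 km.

13988 km

Rhumb course C = atan2(Δλ, Δψ) with Δψ = ln[tan(π/4+φ₂/2)/tan(π/4+φ₁/2)] = +1.1726, Δλ = -2.0117 → C = 300.24°
d = R·|Δφ| / |cos C| = 6360·1.10759 / 0.50359 = 13988 km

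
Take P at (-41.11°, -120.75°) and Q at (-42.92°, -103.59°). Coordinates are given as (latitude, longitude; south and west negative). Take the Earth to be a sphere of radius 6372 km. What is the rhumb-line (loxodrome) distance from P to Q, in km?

1432 km

Δψ = ln[tan(π/4+φ₂/2)/tan(π/4+φ₁/2)] = -0.0425;  Δφ = -0.0316 rad,  Δλ = +0.2995 rad
q = Δφ/Δψ = 0.7429
d = R·√(Δφ² + q²Δλ²) = 6372·0.22473 = 1432 km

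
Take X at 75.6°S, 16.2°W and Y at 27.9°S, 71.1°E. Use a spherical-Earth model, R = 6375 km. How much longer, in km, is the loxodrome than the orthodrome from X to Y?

Great circle: cos σ = sin φ₁ sin φ₂ + cos φ₁ cos φ₂ cos Δλ,  σ = 1.0888 rad → d_gc = 6940.9 km
Rhumb line: Δψ = +1.5614, q = Δφ/Δψ = 0.5332, d_rh = R√(Δφ²+q²Δλ²) = 7415.5 km
Excess = 7415.5 − 6940.9 = 474.6 ≈ 475 km

475 km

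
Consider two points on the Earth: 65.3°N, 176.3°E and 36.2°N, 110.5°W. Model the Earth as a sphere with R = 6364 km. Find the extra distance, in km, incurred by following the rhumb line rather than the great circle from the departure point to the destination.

256 km

Great circle: cos σ = sin φ₁ sin φ₂ + cos φ₁ cos φ₂ cos Δλ,  σ = 0.8840 rad → d_gc = 5626.0 km
Rhumb line: Δψ = -0.8403, q = Δφ/Δψ = 0.6044, d_rh = R√(Δφ²+q²Δλ²) = 5881.8 km
Excess = 5881.8 − 5626.0 = 255.8 ≈ 256 km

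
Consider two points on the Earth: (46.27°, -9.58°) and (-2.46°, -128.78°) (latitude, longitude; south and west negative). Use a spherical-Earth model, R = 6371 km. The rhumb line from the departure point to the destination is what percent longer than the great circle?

4.6%

Great circle: σ = 1.9476 rad → d_gc = Rσ = 12408.1 km
Rhumb: Δφ = -0.8505, Δλ = -2.0804, Δψ = -0.9560, q = Δφ/Δψ = 0.8896 → d_rh = R√(Δφ²+q²Δλ²) = 12976.8 km
Excess = (12976.8 − 12408.1) / 12408.1 = 568.7 / 12408.1 = 4.58% ≈ 4.6%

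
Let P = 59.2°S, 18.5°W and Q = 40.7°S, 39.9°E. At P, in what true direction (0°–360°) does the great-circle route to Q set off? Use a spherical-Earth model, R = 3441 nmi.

89.4°

θ = atan2( sin Δλ·cos φ₂ ,  cos φ₁ sin φ₂ − sin φ₁ cos φ₂ cos Δλ )
  = atan2(+0.6457, +0.0073) = 89.35°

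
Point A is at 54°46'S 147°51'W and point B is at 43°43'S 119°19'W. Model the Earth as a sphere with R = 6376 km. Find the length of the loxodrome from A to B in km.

2400 km

Δψ = ln[tan(π/4+φ₂/2)/tan(π/4+φ₁/2)] = +0.2971;  Δφ = +0.1929 rad,  Δλ = +0.4980 rad
q = Δφ/Δψ = 0.6491
d = R·√(Δφ² + q²Δλ²) = 6376·0.37642 = 2400 km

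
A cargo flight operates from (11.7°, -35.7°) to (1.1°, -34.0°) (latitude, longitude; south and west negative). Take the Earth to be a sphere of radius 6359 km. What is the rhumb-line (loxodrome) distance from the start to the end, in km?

Rhumb course C = atan2(Δλ, Δψ) with Δψ = ln[tan(π/4+φ₂/2)/tan(π/4+φ₁/2)] = -0.1864, Δλ = +0.0297 → C = 170.96°
d = R·|Δφ| / |cos C| = 6359·0.18500 / 0.98757 = 1191 km

1191 km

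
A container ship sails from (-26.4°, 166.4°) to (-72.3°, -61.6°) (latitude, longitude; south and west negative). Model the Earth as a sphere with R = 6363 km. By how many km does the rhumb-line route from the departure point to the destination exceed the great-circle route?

Great circle: cos σ = sin φ₁ sin φ₂ + cos φ₁ cos φ₂ cos Δλ,  σ = 1.3270 rad → d_gc = 8443.9 km
Rhumb line: Δψ = -1.3818, q = Δφ/Δψ = 0.5797, d_rh = R√(Δφ²+q²Δλ²) = 9910.2 km
Excess = 9910.2 − 8443.9 = 1466.3 ≈ 1466 km

1466 km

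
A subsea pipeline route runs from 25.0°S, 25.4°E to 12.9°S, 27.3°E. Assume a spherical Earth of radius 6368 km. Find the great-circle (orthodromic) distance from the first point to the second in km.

1360 km

Haversine: a = sin²(Δφ/2)+cos φ₁ cos φ₂ sin²(Δλ/2) = 0.01135;  σ = 2·atan2(√a,√(1−a))
σ = 12.232° → d = Rσ = 6368·0.21349 = 1360 km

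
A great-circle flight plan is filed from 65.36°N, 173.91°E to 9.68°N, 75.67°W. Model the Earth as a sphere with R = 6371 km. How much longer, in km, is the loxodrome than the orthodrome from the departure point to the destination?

Great circle: cos σ = sin φ₁ sin φ₂ + cos φ₁ cos φ₂ cos Δλ,  σ = 1.5614 rad → d_gc = 9947.4 km
Rhumb line: Δψ = -1.3517, q = Δφ/Δψ = 0.7190, d_rh = R√(Δφ²+q²Δλ²) = 10782.3 km
Excess = 10782.3 − 9947.4 = 834.9 ≈ 835 km

835 km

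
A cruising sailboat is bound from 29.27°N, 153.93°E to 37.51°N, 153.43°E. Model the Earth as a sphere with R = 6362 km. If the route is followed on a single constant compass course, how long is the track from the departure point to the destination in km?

916 km

Δψ = ln[tan(π/4+φ₂/2)/tan(π/4+φ₁/2)] = +0.1725;  Δφ = +0.1438 rad,  Δλ = -0.0087 rad
q = Δφ/Δψ = 0.8336
d = R·√(Δφ² + q²Δλ²) = 6362·0.14400 = 916 km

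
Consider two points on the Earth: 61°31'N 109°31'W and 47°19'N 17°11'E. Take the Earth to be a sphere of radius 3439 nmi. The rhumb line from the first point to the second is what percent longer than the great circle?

17.6%

Great circle: σ = 1.1008 rad → d_gc = Rσ = 3785.5 nmi
Rhumb: Δφ = -0.2478, Δλ = +2.2113, Δψ = -0.4314, q = Δφ/Δψ = 0.5745 → d_rh = R√(Δφ²+q²Δλ²) = 4451.3 nmi
Excess = (4451.3 − 3785.5) / 3785.5 = 665.8 / 3785.5 = 17.59% ≈ 17.6%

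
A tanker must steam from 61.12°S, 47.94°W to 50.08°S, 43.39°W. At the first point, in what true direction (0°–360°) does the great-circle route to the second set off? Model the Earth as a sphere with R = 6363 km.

15.0°

θ = atan2( sin Δλ·cos φ₂ ,  cos φ₁ sin φ₂ − sin φ₁ cos φ₂ cos Δλ )
  = atan2(+0.0509, +0.1897) = 15.02°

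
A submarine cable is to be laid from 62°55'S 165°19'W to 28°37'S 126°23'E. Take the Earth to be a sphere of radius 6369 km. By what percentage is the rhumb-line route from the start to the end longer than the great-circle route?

3.4%

Great circle: σ = 0.9592 rad → d_gc = Rσ = 6108.9 km
Rhumb: Δφ = +0.5986, Δλ = -1.1921, Δψ = +0.9020, q = Δφ/Δψ = 0.6637 → d_rh = R√(Δφ²+q²Δλ²) = 6319.0 km
Excess = (6319.0 − 6108.9) / 6108.9 = 210.1 / 6108.9 = 3.44% ≈ 3.4%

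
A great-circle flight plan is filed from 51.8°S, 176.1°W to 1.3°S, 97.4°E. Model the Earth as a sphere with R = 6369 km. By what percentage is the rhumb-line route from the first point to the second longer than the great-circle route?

Great circle: σ = 1.5152 rad → d_gc = Rσ = 9650.3 km
Rhumb: Δφ = +0.8814, Δλ = -1.5097, Δψ = +1.0378, q = Δφ/Δψ = 0.8493 → d_rh = R√(Δφ²+q²Δλ²) = 9909.5 km
Excess = (9909.5 − 9650.3) / 9650.3 = 259.2 / 9650.3 = 2.69% ≈ 2.7%

2.7%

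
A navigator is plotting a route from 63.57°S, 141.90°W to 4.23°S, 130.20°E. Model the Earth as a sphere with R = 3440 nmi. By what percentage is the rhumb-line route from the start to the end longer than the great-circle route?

Great circle: σ = 1.4884 rad → d_gc = Rσ = 5120.0 nmi
Rhumb: Δφ = +1.0357, Δλ = -1.5341, Δψ = +1.3750, q = Δφ/Δψ = 0.7532 → d_rh = R√(Δφ²+q²Δλ²) = 5338.0 nmi
Excess = (5338.0 − 5120.0) / 5120.0 = 218.0 / 5120.0 = 4.26% ≈ 4.3%

4.3%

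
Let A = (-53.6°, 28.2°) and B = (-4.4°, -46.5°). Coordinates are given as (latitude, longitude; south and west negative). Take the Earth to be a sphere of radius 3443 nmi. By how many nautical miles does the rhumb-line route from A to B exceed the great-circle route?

102 nmi

Great circle: cos σ = sin φ₁ sin φ₂ + cos φ₁ cos φ₂ cos Δλ,  σ = 1.3512 rad → d_gc = 4652.0 nmi
Rhumb line: Δψ = +1.0355, q = Δφ/Δψ = 0.8293, d_rh = R√(Δφ²+q²Δλ²) = 4753.7 nmi
Excess = 4753.7 − 4652.0 = 101.7 ≈ 102 nmi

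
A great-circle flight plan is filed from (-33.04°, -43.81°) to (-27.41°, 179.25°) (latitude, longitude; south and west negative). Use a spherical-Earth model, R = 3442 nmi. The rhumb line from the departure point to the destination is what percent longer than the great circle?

10.6%

Great circle: σ = 1.8679 rad → d_gc = Rσ = 6429.2 nmi
Rhumb: Δφ = +0.0983, Δλ = -2.3901, Δψ = +0.1138, q = Δφ/Δψ = 0.8635 → d_rh = R√(Δφ²+q²Δλ²) = 7111.5 nmi
Excess = (7111.5 − 6429.2) / 6429.2 = 682.3 / 6429.2 = 10.61% ≈ 10.6%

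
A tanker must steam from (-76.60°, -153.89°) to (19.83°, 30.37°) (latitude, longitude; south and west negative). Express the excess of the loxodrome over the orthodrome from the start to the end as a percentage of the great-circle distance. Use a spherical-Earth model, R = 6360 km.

24.1%

Great circle: σ = 2.1500 rad → d_gc = Rσ = 13674.3 km
Rhumb: Δφ = +1.6830, Δλ = -3.0672, Δψ = +2.4948, q = Δφ/Δψ = 0.6746 → d_rh = R√(Δφ²+q²Δλ²) = 16963.7 km
Excess = (16963.7 − 13674.3) / 13674.3 = 3289.4 / 13674.3 = 24.06% ≈ 24.1%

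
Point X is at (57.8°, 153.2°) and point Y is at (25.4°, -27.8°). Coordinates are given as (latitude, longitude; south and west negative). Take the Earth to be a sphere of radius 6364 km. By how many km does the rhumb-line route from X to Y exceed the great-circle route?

Great circle: cos σ = sin φ₁ sin φ₂ + cos φ₁ cos φ₂ cos Δλ,  σ = 1.6894 rad → d_gc = 10751.4 km
Rhumb line: Δψ = -0.7840, q = Δφ/Δψ = 0.7213, d_rh = R√(Δφ²+q²Δλ²) = 14785.2 km
Excess = 14785.2 − 10751.4 = 4033.8 ≈ 4034 km

4034 km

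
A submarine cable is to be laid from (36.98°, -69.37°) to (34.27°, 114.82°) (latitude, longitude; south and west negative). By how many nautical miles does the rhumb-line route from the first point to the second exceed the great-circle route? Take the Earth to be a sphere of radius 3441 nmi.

Great circle: cos σ = sin φ₁ sin φ₂ + cos φ₁ cos φ₂ cos Δλ,  σ = 1.8962 rad → d_gc = 6524.8 nmi
Rhumb line: Δψ = -0.0582, q = Δφ/Δψ = 0.8127, d_rh = R√(Δφ²+q²Δλ²) = 8582.4 nmi
Excess = 8582.4 − 6524.8 = 2057.6 ≈ 2058 nmi

2058 nmi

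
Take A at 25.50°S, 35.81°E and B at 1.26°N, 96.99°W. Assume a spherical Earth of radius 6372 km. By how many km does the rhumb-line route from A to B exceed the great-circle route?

Great circle: cos σ = sin φ₁ sin φ₂ + cos φ₁ cos φ₂ cos Δλ,  σ = 2.2428 rad → d_gc = 14291.3 km
Rhumb line: Δψ = +0.4825, q = Δφ/Δψ = 0.9679, d_rh = R√(Δφ²+q²Δλ²) = 14602.1 km
Excess = 14602.1 − 14291.3 = 310.8 ≈ 311 km

311 km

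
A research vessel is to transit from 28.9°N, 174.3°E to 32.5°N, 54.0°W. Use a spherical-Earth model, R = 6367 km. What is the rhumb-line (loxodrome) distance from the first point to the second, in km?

12587 km

Δψ = ln[tan(π/4+φ₂/2)/tan(π/4+φ₁/2)] = +0.0731;  Δφ = +0.0628 rad,  Δλ = +2.2986 rad
q = Δφ/Δψ = 0.8596
d = R·√(Δφ² + q²Δλ²) = 6367·1.97690 = 12587 km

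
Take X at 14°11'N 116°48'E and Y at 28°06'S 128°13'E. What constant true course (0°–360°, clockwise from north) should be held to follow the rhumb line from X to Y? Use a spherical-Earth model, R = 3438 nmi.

165.3°

Meridional parts: M(φ₁)=+0.2501, M(φ₂)=-0.5114 → ΔM = -0.7615;  Δλ = +0.1993 rad
tan C = Δλ / ΔM = -0.2617 → C = 165.34°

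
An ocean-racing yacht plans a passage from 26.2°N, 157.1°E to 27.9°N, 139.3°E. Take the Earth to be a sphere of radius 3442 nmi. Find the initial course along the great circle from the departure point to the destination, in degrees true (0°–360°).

N = sin Δλ·cos φ₂ = -0.2702;  D = cos φ₁ sin φ₂ − sin φ₁ cos φ₂ cos Δλ = +0.0483
initial course = atan2(N, D) = 280.15°

280.1°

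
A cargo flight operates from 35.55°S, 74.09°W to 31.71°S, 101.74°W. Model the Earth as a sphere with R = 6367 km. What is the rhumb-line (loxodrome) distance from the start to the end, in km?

Rhumb course C = atan2(Δλ, Δψ) with Δψ = ln[tan(π/4+φ₂/2)/tan(π/4+φ₁/2)] = +0.0805, Δλ = -0.4826 → C = 279.47°
d = R·|Δφ| / |cos C| = 6367·0.06702 / 0.16458 = 2593 km

2593 km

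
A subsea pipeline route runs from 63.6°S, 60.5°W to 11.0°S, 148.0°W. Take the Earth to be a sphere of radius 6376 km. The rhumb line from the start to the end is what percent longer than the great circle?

4.7%

Great circle: σ = 1.3797 rad → d_gc = Rσ = 8796.9 km
Rhumb: Δφ = +0.9180, Δλ = -1.5272, Δψ = +1.2569, q = Δφ/Δψ = 0.7304 → d_rh = R√(Δφ²+q²Δλ²) = 9211.0 km
Excess = (9211.0 − 8796.9) / 8796.9 = 414.1 / 8796.9 = 4.71% ≈ 4.7%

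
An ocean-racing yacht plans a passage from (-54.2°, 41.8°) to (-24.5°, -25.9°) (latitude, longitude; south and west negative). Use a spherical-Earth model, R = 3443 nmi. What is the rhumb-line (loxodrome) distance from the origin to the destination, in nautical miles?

3544 nmi

Rhumb course C = atan2(Δλ, Δψ) with Δψ = ln[tan(π/4+φ₂/2)/tan(π/4+φ₁/2)] = +0.6889, Δλ = -1.1816 → C = 300.24°
d = R·|Δφ| / |cos C| = 3443·0.51836 / 0.50366 = 3544 nmi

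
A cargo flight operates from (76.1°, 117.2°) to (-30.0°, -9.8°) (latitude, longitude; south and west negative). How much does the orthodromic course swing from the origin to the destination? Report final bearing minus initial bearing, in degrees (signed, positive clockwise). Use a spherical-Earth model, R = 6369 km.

At departure: θ₁ = atan2(sin Δλ cos φ₂, cos φ₁ sin φ₂ − sin φ₁ cos φ₂ cos Δλ) = 299.15°
At arrival: θ₂ = atan2(sin Δλ cos φ₁, −cos φ₂ sin φ₁ + sin φ₂ cos φ₁ cos Δλ) = 194.02°
Δθ = θ₂ − θ₁ = -105.1°

-105.1°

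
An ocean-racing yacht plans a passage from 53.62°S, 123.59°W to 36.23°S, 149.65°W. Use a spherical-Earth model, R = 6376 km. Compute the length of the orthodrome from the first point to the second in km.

2792 km

cos σ = sin φ₁ sin φ₂ + cos φ₁ cos φ₂ cos Δλ
      = sin(-53.62°)sin(-36.23°) + cos(-53.62°)cos(-36.23°)cos(-26.06°) = 0.9057
σ = 25.089° → d = Rσ = 6376·0.43789 = 2792 km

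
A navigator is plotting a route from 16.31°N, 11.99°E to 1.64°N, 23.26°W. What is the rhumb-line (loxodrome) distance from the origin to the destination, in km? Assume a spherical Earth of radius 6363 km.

4186 km

Rhumb course C = atan2(Δλ, Δψ) with Δψ = ln[tan(π/4+φ₂/2)/tan(π/4+φ₁/2)] = -0.2600, Δλ = -0.6152 → C = 247.09°
d = R·|Δφ| / |cos C| = 6363·0.25604 / 0.38922 = 4186 km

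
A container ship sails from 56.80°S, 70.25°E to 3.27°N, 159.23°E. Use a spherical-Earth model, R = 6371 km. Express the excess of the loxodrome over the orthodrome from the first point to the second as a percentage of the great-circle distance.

3.1%

Great circle: σ = 1.6088 rad → d_gc = Rσ = 10249.7 km
Rhumb: Δφ = +1.0484, Δλ = +1.5530, Δψ = +1.2674, q = Δφ/Δψ = 0.8272 → d_rh = R√(Δφ²+q²Δλ²) = 10564.3 km
Excess = (10564.3 − 10249.7) / 10249.7 = 314.6 / 10249.7 = 3.07% ≈ 3.1%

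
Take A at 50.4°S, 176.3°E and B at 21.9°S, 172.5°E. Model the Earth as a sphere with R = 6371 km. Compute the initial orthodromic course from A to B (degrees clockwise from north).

352.6°

N = sin Δλ·cos φ₂ = -0.0615;  D = cos φ₁ sin φ₂ − sin φ₁ cos φ₂ cos Δλ = +0.4756
initial course = atan2(N, D) = 352.63°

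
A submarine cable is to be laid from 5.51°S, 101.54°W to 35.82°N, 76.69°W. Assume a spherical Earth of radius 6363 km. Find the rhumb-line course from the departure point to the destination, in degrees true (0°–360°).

Meridional parts: M(φ₁)=-0.0963, M(φ₂)=+0.6704 → ΔM = +0.7667;  Δλ = +0.4337 rad
tan C = Δλ / ΔM = +0.5657 → C = 29.50°

29.5°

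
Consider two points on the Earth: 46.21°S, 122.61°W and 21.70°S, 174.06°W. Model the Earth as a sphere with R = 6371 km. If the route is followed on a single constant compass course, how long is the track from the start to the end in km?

5412 km

Δψ = ln[tan(π/4+φ₂/2)/tan(π/4+φ₁/2)] = +0.5234;  Δφ = +0.4278 rad,  Δλ = -0.8980 rad
q = Δφ/Δψ = 0.8173
d = R·√(Δφ² + q²Δλ²) = 6371·0.84945 = 5412 km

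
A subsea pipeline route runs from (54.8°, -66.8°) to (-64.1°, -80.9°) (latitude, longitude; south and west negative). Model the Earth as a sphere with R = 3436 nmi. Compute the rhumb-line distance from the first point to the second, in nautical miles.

7162 nmi

Δψ = ln[tan(π/4+φ₂/2)/tan(π/4+φ₁/2)] = -2.6181;  Δφ = -2.0752 rad,  Δλ = -0.2461 rad
q = Δφ/Δψ = 0.7926
d = R·√(Δφ² + q²Δλ²) = 3436·2.08434 = 7162 nmi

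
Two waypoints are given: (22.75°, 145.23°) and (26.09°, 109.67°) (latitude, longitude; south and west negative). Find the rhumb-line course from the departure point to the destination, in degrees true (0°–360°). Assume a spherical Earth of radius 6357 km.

275.9°

Meridional parts: M(φ₁)=+0.4079, M(φ₂)=+0.4720 → ΔM = +0.0640;  Δλ = -0.6206 rad
tan C = Δλ / ΔM = -9.6923 → C = 275.89°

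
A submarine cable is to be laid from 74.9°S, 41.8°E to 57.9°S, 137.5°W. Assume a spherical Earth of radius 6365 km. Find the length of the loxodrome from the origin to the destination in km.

7856 km

Δψ = ln[tan(π/4+φ₂/2)/tan(π/4+φ₁/2)] = +0.7750;  Δφ = +0.2967 rad,  Δλ = -3.1294 rad
q = Δφ/Δψ = 0.3828
d = R·√(Δφ² + q²Δλ²) = 6365·1.23427 = 7856 km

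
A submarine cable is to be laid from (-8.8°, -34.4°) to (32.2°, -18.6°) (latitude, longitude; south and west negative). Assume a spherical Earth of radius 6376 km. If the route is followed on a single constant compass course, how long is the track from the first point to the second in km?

4862 km

Δψ = ln[tan(π/4+φ₂/2)/tan(π/4+φ₁/2)] = +0.7483;  Δφ = +0.7156 rad,  Δλ = +0.2758 rad
q = Δφ/Δψ = 0.9562
d = R·√(Δφ² + q²Δλ²) = 6376·0.76262 = 4862 km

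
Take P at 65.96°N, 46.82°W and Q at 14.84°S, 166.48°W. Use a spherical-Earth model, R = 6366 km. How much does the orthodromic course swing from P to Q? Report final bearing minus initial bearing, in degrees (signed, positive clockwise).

Initial bearing θ₁ = atan2(sin Δλ cos φ₂, cos φ₁ sin φ₂ − sin φ₁ cos φ₂ cos Δλ) = 291.60°
Final bearing θ₂ = (initial bearing from the destination back to the start) + 180° = 203.07°
Δθ = θ₂ − θ₁ = -88.5°

-88.5°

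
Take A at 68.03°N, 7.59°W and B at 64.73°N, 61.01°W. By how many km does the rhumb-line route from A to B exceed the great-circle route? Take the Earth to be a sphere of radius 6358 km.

73 km

Great circle: cos σ = sin φ₁ sin φ₂ + cos φ₁ cos φ₂ cos Δλ,  σ = 0.3659 rad → d_gc = 2326.2 km
Rhumb line: Δψ = -0.1440, q = Δφ/Δψ = 0.4000, d_rh = R√(Δφ²+q²Δλ²) = 2399.5 km
Excess = 2399.5 − 2326.2 = 73.3 ≈ 73 km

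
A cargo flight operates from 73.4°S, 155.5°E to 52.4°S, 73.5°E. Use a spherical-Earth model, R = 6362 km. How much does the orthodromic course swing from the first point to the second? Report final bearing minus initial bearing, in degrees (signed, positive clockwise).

+76.4°

Initial bearing θ₁ = atan2(sin Δλ cos φ₂, cos φ₁ sin φ₂ − sin φ₁ cos φ₂ cos Δλ) = 256.51°
Final bearing θ₂ = (initial bearing from the destination back to the start) + 180° = 332.92°
Δθ = θ₂ − θ₁ = +76.4°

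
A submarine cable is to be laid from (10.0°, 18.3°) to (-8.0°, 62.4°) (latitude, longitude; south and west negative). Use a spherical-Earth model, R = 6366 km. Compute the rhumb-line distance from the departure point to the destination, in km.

Rhumb course C = atan2(Δλ, Δψ) with Δψ = ln[tan(π/4+φ₂/2)/tan(π/4+φ₁/2)] = -0.3155, Δλ = +0.7697 → C = 112.29°
d = R·|Δφ| / |cos C| = 6366·0.31416 / 0.37929 = 5273 km

5273 km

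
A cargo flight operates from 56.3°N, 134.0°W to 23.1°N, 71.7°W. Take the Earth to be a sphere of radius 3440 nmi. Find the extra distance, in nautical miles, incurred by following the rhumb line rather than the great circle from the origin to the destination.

Great circle: cos σ = sin φ₁ sin φ₂ + cos φ₁ cos φ₂ cos Δλ,  σ = 0.9720 rad → d_gc = 3343.7 nmi
Rhumb line: Δψ = -0.7799, q = Δφ/Δψ = 0.7430, d_rh = R√(Δφ²+q²Δλ²) = 3420.0 nmi
Excess = 3420.0 − 3343.7 = 76.3 ≈ 76 nmi

76 nmi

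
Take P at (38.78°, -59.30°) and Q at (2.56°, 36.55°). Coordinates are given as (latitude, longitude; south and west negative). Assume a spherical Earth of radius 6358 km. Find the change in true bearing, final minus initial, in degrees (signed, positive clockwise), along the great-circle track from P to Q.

At departure: θ₁ = atan2(sin Δλ cos φ₂, cos φ₁ sin φ₂ − sin φ₁ cos φ₂ cos Δλ) = 84.33°
At arrival: θ₂ = atan2(sin Δλ cos φ₁, −cos φ₂ sin φ₁ + sin φ₂ cos φ₁ cos Δλ) = 129.06°
Δθ = θ₂ − θ₁ = +44.7°

+44.7°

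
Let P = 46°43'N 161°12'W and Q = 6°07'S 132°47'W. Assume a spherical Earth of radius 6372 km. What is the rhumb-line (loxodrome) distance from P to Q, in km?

6520 km

Δψ = ln[tan(π/4+φ₂/2)/tan(π/4+φ₁/2)] = -1.0314;  Δφ = -0.9221 rad,  Δλ = +0.4960 rad
q = Δφ/Δψ = 0.8941
d = R·√(Δφ² + q²Δλ²) = 6372·1.02320 = 6520 km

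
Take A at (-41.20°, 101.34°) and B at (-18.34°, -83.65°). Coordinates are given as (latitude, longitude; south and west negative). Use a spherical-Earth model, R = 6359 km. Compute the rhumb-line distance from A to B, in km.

16865 km

Rhumb course C = atan2(Δλ, Δψ) with Δψ = ln[tan(π/4+φ₂/2)/tan(π/4+φ₁/2)] = +0.4648, Δλ = +3.0545 → C = 81.35°
d = R·|Δφ| / |cos C| = 6359·0.39898 / 0.15043 = 16865 km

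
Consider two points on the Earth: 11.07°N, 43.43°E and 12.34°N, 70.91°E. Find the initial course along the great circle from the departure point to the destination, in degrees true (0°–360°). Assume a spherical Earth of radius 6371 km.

84.5°

N = sin Δλ·cos φ₂ = +0.4508;  D = cos φ₁ sin φ₂ − sin φ₁ cos φ₂ cos Δλ = +0.0433
initial course = atan2(N, D) = 84.51°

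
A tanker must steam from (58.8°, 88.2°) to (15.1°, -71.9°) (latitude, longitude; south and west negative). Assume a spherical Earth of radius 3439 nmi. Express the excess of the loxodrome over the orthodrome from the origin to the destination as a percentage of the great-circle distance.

Great circle: σ = 1.8208 rad → d_gc = Rσ = 6261.9 nmi
Rhumb: Δφ = -0.7627, Δλ = -2.7943, Δψ = -1.0092, q = Δφ/Δψ = 0.7558 → d_rh = R√(Δφ²+q²Δλ²) = 7721.9 nmi
Excess = (7721.9 − 6261.9) / 6261.9 = 1460.0 / 6261.9 = 23.32% ≈ 23.3%

23.3%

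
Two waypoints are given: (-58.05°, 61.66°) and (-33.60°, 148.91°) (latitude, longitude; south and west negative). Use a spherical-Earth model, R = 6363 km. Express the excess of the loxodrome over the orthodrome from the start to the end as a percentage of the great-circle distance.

Great circle: σ = 1.0579 rad → d_gc = Rσ = 6731.4 km
Rhumb: Δφ = +0.4267, Δλ = +1.5228, Δψ = +0.6276, q = Δφ/Δψ = 0.6800 → d_rh = R√(Δφ²+q²Δλ²) = 7126.4 km
Excess = (7126.4 − 6731.4) / 6731.4 = 395.0 / 6731.4 = 5.87% ≈ 5.9%

5.9%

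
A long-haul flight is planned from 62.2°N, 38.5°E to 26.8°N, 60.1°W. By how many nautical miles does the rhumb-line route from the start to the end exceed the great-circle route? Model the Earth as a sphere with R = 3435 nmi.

321 nmi

Great circle: cos σ = sin φ₁ sin φ₂ + cos φ₁ cos φ₂ cos Δλ,  σ = 1.2275 rad → d_gc = 4216.5 nmi
Rhumb line: Δψ = -0.9106, q = Δφ/Δψ = 0.6785, d_rh = R√(Δφ²+q²Δλ²) = 4537.5 nmi
Excess = 4537.5 − 4216.5 = 321.0 ≈ 321 nmi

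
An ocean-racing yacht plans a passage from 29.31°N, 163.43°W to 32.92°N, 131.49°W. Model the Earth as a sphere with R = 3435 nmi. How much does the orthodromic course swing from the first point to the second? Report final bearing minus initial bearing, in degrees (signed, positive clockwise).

+16.8°

At departure: θ₁ = atan2(sin Δλ cos φ₂, cos φ₁ sin φ₂ − sin φ₁ cos φ₂ cos Δλ) = 74.26°
At arrival: θ₂ = atan2(sin Δλ cos φ₁, −cos φ₂ sin φ₁ + sin φ₂ cos φ₁ cos Δλ) = 91.09°
Δθ = θ₂ − θ₁ = +16.8°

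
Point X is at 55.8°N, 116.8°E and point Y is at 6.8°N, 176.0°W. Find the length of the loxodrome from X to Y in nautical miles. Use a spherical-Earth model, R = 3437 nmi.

4384 nmi

Rhumb course C = atan2(Δλ, Δψ) with Δψ = ln[tan(π/4+φ₂/2)/tan(π/4+φ₁/2)] = -1.0599, Δλ = +1.1729 → C = 132.10°
d = R·|Δφ| / |cos C| = 3437·0.85521 / 0.67046 = 4384 nmi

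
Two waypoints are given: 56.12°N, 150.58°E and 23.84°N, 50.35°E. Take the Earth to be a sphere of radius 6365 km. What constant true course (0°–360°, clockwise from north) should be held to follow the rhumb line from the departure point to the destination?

246.5°

Meridional parts: M(φ₁)=+1.1888, M(φ₂)=+0.4286 → ΔM = -0.7602;  Δλ = -1.7493 rad
tan C = Δλ / ΔM = +2.3013 → C = 246.51°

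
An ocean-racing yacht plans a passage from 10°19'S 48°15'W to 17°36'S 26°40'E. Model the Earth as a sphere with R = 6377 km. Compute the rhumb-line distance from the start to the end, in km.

Δψ = ln[tan(π/4+φ₂/2)/tan(π/4+φ₁/2)] = -0.1311;  Δφ = -0.1271 rad,  Δλ = +1.3075 rad
q = Δφ/Δψ = 0.9697
d = R·√(Δφ² + q²Δλ²) = 6377·1.27433 = 8126 km

8126 km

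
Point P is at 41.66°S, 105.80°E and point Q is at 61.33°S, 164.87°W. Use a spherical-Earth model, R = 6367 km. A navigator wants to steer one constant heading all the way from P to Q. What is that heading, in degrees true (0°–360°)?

Δψ = ln[tan(π/4+φ₂/2)/tan(π/4+φ₁/2)] = -0.5631
Δλ = +1.5591 rad (taken the short way round)
course = atan2(Δλ, Δψ) = 109.86°

109.9°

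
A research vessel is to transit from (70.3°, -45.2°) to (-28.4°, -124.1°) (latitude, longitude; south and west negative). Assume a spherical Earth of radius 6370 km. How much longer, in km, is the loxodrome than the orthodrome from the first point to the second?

Great circle: cos σ = sin φ₁ sin φ₂ + cos φ₁ cos φ₂ cos Δλ,  σ = 1.9722 rad → d_gc = 12562.83 km
Rhumb line: Δψ = -2.2681, q = Δφ/Δψ = 0.7595, d_rh = R√(Δφ²+q²Δλ²) = 12837.30 km
Excess = 12837.30 − 12562.83 = 274.47 ≈ 274 km

274 km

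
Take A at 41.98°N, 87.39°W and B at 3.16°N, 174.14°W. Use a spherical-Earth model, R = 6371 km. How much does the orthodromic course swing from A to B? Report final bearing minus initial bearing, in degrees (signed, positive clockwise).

At departure: θ₁ = atan2(sin Δλ cos φ₂, cos φ₁ sin φ₂ − sin φ₁ cos φ₂ cos Δλ) = 270.18°
At arrival: θ₂ = atan2(sin Δλ cos φ₁, −cos φ₂ sin φ₁ + sin φ₂ cos φ₁ cos Δλ) = 228.12°
Δθ = θ₂ − θ₁ = -42.1°

-42.1°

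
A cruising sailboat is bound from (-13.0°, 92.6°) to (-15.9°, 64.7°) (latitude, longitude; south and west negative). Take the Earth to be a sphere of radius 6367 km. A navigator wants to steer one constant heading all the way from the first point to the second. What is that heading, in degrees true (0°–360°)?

Meridional parts: M(φ₁)=-0.2289, M(φ₂)=-0.2811 → ΔM = -0.0523;  Δλ = -0.4869 rad
tan C = Δλ / ΔM = +9.3152 → C = 263.87°

263.9°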